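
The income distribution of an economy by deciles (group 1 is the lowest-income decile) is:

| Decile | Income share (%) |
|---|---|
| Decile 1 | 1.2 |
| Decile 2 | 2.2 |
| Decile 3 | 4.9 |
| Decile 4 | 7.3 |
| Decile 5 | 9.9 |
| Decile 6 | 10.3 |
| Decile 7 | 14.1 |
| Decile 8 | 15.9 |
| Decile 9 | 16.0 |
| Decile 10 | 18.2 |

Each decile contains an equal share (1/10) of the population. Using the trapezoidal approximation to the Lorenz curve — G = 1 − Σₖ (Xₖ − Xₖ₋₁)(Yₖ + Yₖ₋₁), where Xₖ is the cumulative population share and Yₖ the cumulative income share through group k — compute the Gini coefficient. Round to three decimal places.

Cumulative income shares Yₖ: 0.0120, 0.0340, 0.0830, 0.1560, 0.2550, 0.3580, 0.4990, 0.6580, 0.8180, 1.0000
Σ (Xₖ−Xₖ₋₁)(Yₖ+Yₖ₋₁) = (1/10)(0.0120+0.0000) + (1/10)(0.0340+0.0120) + (1/10)(0.0830+0.0340) + (1/10)(0.1560+0.0830) + (1/10)(0.2550+0.1560) + (1/10)(0.3580+0.2550) + (1/10)(0.4990+0.3580) + (1/10)(0.6580+0.4990) + (1/10)(0.8180+0.6580) + (1/10)(1.0000+0.8180)
  = 0.0012 + 0.0046 + 0.0117 + 0.0239 + 0.0411 + 0.0613 + 0.0857 + 0.1157 + 0.1476 + 0.1818 = 0.6746
G = 1 − 0.6746 = 0.3254

0.325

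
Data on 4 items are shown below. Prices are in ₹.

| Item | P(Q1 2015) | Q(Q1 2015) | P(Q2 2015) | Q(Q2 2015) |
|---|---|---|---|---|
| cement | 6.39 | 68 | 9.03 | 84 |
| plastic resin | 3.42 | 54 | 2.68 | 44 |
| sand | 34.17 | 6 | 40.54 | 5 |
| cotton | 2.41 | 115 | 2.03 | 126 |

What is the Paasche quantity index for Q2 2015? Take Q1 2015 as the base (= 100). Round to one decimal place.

Paasche quantity index uses current-period prices as weights.
ΣP(Q2 2015)·Q(Q2 2015) = 9.03×84 + 2.68×44 + 40.54×5 + 2.03×126 = 758.52 + 117.92 + 202.7 + 255.78 = 1334.92
ΣP(Q2 2015)·Q(Q1 2015) = 9.03×68 + 2.68×54 + 40.54×6 + 2.03×115 = 614.04 + 144.72 + 243.24 + 233.45 = 1235.45
Index = 1334.92 / 1235.45 × 100 = 108.0513

108.1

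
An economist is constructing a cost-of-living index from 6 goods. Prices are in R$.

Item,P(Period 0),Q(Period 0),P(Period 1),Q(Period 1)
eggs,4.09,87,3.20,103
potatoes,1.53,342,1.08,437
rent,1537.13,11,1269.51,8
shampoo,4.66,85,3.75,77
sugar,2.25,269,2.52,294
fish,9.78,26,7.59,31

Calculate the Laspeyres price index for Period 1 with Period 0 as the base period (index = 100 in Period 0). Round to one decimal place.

83.0

Laspeyres price index uses base-period quantities as weights.
ΣP(Period 1)·Q(Period 0) = 3.20×87 + 1.08×342 + 1269.51×11 + 3.75×85 + 2.52×269 + 7.59×26 = 278.4 + 369.36 + 13964.61 + 318.75 + 677.88 + 197.34 = 15806.34
ΣP(Period 0)·Q(Period 0) = 4.09×87 + 1.53×342 + 1537.13×11 + 4.66×85 + 2.25×269 + 9.78×26 = 355.83 + 523.26 + 16908.43 + 396.1 + 605.25 + 254.28 = 19043.15
Index = 15806.34 / 19043.15 × 100 = 83.0028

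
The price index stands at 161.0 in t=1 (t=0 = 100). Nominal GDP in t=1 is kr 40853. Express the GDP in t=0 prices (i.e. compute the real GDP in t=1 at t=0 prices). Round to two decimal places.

Real = Nominal ÷ (Index/100) = 40853 ÷ (161.0/100)
     = 40853 ÷ 1.610 = 25374.5342

25374.53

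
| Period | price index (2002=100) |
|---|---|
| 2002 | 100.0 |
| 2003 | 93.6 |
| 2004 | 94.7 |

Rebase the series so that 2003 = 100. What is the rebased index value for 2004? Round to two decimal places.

101.18

Rebased(2004) = 94.7 / 93.6 × 100 = 101.1752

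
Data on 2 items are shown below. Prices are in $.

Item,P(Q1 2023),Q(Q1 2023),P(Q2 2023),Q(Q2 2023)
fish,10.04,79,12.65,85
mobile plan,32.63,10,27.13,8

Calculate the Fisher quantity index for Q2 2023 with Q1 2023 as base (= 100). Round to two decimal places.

100.62

Laspeyres component (base-period weights):
ΣP(Q1 2023)Q(Q2 2023) = 10.04×85 + 32.63×8 = 853.4 + 261.04 = 1114.44
ΣP(Q1 2023)Q(Q1 2023) = 10.04×79 + 32.63×10 = 793.16 + 326.3 = 1119.46
L = 1114.44 / 1119.46 × 100 = 99.5516
Paasche component (current-period weights):
ΣP(Q2 2023)Q(Q2 2023) = 12.65×85 + 27.13×8 = 1075.25 + 217.04 = 1292.29
ΣP(Q2 2023)Q(Q1 2023) = 12.65×79 + 27.13×10 = 999.35 + 271.3 = 1270.65
P = 1292.29 / 1270.65 × 100 = 101.7031
Fisher = √(L × P) = √(99.5516 × 101.7031) = 100.6216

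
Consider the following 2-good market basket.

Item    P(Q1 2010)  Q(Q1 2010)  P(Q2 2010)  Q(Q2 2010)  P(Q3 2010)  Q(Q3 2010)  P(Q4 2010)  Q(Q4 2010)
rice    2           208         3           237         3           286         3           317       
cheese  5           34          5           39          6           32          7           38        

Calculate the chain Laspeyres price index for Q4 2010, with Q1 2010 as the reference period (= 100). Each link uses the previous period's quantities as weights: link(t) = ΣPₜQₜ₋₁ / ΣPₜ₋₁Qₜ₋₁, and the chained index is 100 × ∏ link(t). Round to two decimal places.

145.63

Link Q1 2010→Q2 2010:
ΣP(Q2 2010)Q(Q1 2010) = 3×208 + 5×34 = 624 + 170 = 794
ΣP(Q1 2010)Q(Q1 2010) = 2×208 + 5×34 = 416 + 170 = 586
link = 794/586 = 1.354949
Link Q2 2010→Q3 2010:
ΣP(Q3 2010)Q(Q2 2010) = 3×237 + 6×39 = 711 + 234 = 945
ΣP(Q2 2010)Q(Q2 2010) = 3×237 + 5×39 = 711 + 195 = 906
link = 945/906 = 1.043046
Link Q3 2010→Q4 2010:
ΣP(Q4 2010)Q(Q3 2010) = 3×286 + 7×32 = 858 + 224 = 1082
ΣP(Q3 2010)Q(Q3 2010) = 3×286 + 6×32 = 858 + 192 = 1050
link = 1082/1050 = 1.030476
Chained index = 100 × 1.354949 × 1.043046 × 1.030476 = 145.6346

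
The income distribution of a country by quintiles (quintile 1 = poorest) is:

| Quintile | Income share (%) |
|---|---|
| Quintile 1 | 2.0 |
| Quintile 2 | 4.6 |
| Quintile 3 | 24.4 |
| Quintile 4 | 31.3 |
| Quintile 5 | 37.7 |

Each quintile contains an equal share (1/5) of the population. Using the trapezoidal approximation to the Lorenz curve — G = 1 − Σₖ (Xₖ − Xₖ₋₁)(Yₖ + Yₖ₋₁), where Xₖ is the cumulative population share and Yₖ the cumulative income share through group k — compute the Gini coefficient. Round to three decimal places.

Cumulative income shares Yₖ: 0.0200, 0.0660, 0.3100, 0.6230, 1.0000
Σ (Xₖ−Xₖ₋₁)(Yₖ+Yₖ₋₁) = (1/5)(0.0200+0.0000) + (1/5)(0.0660+0.0200) + (1/5)(0.3100+0.0660) + (1/5)(0.6230+0.3100) + (1/5)(1.0000+0.6230)
  = 0.0040 + 0.0172 + 0.0752 + 0.1866 + 0.3246 = 0.6076
G = 1 − 0.6076 = 0.3924

0.392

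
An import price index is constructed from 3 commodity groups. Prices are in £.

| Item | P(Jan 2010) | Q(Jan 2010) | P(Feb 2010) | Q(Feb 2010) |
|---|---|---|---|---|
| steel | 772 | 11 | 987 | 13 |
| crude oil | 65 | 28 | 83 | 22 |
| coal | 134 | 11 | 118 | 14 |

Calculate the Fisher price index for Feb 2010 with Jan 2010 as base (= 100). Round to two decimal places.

Laspeyres component (base-period weights):
ΣP(Feb 2010)Q(Jan 2010) = 987×11 + 83×28 + 118×11 = 10857 + 2324 + 1298 = 14479
ΣP(Jan 2010)Q(Jan 2010) = 772×11 + 65×28 + 134×11 = 8492 + 1820 + 1474 = 11786
L = 14479 / 11786 × 100 = 122.8491
Paasche component (current-period weights):
ΣP(Feb 2010)Q(Feb 2010) = 987×13 + 83×22 + 118×14 = 12831 + 1826 + 1652 = 16309
ΣP(Jan 2010)Q(Feb 2010) = 772×13 + 65×22 + 134×14 = 10036 + 1430 + 1876 = 13342
P = 16309 / 13342 × 100 = 122.2380
Fisher = √(L × P) = √(122.8491 × 122.2380) = 122.5432

122.54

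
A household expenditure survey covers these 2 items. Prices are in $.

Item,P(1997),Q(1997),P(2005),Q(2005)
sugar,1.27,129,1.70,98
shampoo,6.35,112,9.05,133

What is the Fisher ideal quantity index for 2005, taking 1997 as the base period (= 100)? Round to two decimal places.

Laspeyres component (base-period weights):
ΣP(1997)Q(2005) = 1.27×98 + 6.35×133 = 124.46 + 844.55 = 969.01
ΣP(1997)Q(1997) = 1.27×129 + 6.35×112 = 163.83 + 711.2 = 875.03
L = 969.01 / 875.03 × 100 = 110.7402
Paasche component (current-period weights):
ΣP(2005)Q(2005) = 1.70×98 + 9.05×133 = 166.6 + 1203.65 = 1370.25
ΣP(2005)Q(1997) = 1.70×129 + 9.05×112 = 219.3 + 1013.6 = 1232.9
P = 1370.25 / 1232.9 × 100 = 111.1404
Fisher = √(L × P) = √(110.7402 × 111.1404) = 110.9401

110.94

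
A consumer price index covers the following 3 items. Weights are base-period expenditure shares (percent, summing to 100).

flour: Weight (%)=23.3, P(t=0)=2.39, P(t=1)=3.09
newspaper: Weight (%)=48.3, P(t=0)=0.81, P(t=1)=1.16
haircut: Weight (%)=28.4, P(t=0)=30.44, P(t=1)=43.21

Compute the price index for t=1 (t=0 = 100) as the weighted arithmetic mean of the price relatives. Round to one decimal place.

139.6

flour: 23.3 × (3.09/2.39) = 23.3 × 1.292887 = 30.1243
newspaper: 48.3 × (1.16/0.81) = 48.3 × 1.432099 = 69.1704
haircut: 28.4 × (43.21/30.44) = 28.4 × 1.419514 = 40.3142
Index = Σ wᵢ·(p₁ᵢ/p₀ᵢ) = 30.1243 + 69.1704 + 40.3142 = 139.6088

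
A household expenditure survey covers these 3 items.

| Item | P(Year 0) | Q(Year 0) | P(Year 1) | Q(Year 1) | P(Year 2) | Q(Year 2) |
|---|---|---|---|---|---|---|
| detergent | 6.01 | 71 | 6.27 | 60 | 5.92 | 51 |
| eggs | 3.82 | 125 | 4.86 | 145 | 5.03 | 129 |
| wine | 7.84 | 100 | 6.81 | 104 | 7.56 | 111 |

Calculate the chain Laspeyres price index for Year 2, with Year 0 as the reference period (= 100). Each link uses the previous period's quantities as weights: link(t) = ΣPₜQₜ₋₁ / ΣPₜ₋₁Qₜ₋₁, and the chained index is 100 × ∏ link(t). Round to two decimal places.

Link Year 0→Year 1:
ΣP(Year 1)Q(Year 0) = 6.27×71 + 4.86×125 + 6.81×100 = 445.17 + 607.5 + 681 = 1733.67
ΣP(Year 0)Q(Year 0) = 6.01×71 + 3.82×125 + 7.84×100 = 426.71 + 477.5 + 784 = 1688.21
link = 1733.67/1688.21 = 1.026928
Link Year 1→Year 2:
ΣP(Year 2)Q(Year 1) = 5.92×60 + 5.03×145 + 7.56×104 = 355.2 + 729.35 + 786.24 = 1870.79
ΣP(Year 1)Q(Year 1) = 6.27×60 + 4.86×145 + 6.81×104 = 376.2 + 704.7 + 708.24 = 1789.14
link = 1870.79/1789.14 = 1.045636
Chained index = 100 × 1.026928 × 1.045636 = 107.3793

107.38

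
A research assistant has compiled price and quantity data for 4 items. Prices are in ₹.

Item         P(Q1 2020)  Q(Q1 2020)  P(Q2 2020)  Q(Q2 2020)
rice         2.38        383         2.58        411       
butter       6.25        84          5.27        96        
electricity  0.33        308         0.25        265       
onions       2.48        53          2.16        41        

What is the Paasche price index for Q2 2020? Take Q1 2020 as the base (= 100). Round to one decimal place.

Paasche price index uses current-period quantities as weights.
ΣP(Q2 2020)·Q(Q2 2020) = 2.58×411 + 5.27×96 + 0.25×265 + 2.16×41 = 1060.38 + 505.92 + 66.25 + 88.56 = 1721.11
ΣP(Q1 2020)·Q(Q2 2020) = 2.38×411 + 6.25×96 + 0.33×265 + 2.48×41 = 978.18 + 600 + 87.45 + 101.68 = 1767.31
Index = 1721.11 / 1767.31 × 100 = 97.3859

97.4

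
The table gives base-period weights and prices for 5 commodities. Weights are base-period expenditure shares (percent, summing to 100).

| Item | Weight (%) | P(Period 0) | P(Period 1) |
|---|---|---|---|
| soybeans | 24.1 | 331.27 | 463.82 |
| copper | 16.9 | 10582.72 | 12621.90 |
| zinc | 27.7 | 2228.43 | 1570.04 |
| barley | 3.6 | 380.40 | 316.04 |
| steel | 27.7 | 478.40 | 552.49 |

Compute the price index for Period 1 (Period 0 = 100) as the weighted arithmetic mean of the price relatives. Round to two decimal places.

108.40

soybeans: 24.1 × (463.82/331.27) = 24.1 × 1.400127 = 33.7431
copper: 16.9 × (12621.90/10582.72) = 16.9 × 1.192690 = 20.1565
zinc: 27.7 × (1570.04/2228.43) = 27.7 × 0.704550 = 19.5160
barley: 3.6 × (316.04/380.40) = 3.6 × 0.830810 = 2.9909
steel: 27.7 × (552.49/478.40) = 27.7 × 1.154870 = 31.9899
Index = Σ wᵢ·(p₁ᵢ/p₀ᵢ) = 33.7431 + 20.1565 + 19.5160 + 2.9909 + 31.9899 = 108.3964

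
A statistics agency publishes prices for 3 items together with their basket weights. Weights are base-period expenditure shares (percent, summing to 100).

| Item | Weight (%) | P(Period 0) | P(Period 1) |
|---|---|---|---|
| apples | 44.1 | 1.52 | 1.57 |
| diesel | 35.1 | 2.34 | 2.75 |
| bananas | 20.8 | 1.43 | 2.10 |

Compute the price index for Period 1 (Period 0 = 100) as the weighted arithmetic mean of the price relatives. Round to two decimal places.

apples: 44.1 × (1.57/1.52) = 44.1 × 1.032895 = 45.5507
diesel: 35.1 × (2.75/2.34) = 35.1 × 1.175214 = 41.2500
bananas: 20.8 × (2.10/1.43) = 20.8 × 1.468531 = 30.5455
Index = Σ wᵢ·(p₁ᵢ/p₀ᵢ) = 45.5507 + 41.2500 + 30.5455 = 117.3461

117.35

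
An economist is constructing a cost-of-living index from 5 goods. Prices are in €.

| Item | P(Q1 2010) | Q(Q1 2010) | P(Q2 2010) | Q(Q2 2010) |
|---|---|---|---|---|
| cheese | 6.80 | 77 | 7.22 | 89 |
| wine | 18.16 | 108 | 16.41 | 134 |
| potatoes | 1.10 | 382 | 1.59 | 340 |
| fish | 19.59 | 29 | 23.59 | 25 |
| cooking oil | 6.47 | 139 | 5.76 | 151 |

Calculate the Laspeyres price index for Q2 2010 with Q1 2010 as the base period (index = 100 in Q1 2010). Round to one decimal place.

101.1

Laspeyres price index uses base-period quantities as weights.
ΣP(Q2 2010)·Q(Q1 2010) = 7.22×77 + 16.41×108 + 1.59×382 + 23.59×29 + 5.76×139 = 555.94 + 1772.28 + 607.38 + 684.11 + 800.64 = 4420.35
ΣP(Q1 2010)·Q(Q1 2010) = 6.80×77 + 18.16×108 + 1.10×382 + 19.59×29 + 6.47×139 = 523.6 + 1961.28 + 420.2 + 568.11 + 899.33 = 4372.52
Index = 4420.35 / 4372.52 × 100 = 101.0939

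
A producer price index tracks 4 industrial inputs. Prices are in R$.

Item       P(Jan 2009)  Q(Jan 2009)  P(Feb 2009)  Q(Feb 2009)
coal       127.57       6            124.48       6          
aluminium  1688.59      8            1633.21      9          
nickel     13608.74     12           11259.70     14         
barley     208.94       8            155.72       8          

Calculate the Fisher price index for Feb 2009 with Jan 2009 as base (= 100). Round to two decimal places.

83.76

Laspeyres component (base-period weights):
ΣP(Feb 2009)Q(Jan 2009) = 124.48×6 + 1633.21×8 + 11259.70×12 + 155.72×8 = 746.88 + 13065.68 + 135116.4 + 1245.76 = 150174.72
ΣP(Jan 2009)Q(Jan 2009) = 127.57×6 + 1688.59×8 + 13608.74×12 + 208.94×8 = 765.42 + 13508.72 + 163304.88 + 1671.52 = 179250.54
L = 150174.72 / 179250.54 × 100 = 83.7792
Paasche component (current-period weights):
ΣP(Feb 2009)Q(Feb 2009) = 124.48×6 + 1633.21×9 + 11259.70×14 + 155.72×8 = 746.88 + 14698.89 + 157635.8 + 1245.76 = 174327.33
ΣP(Jan 2009)Q(Feb 2009) = 127.57×6 + 1688.59×9 + 13608.74×14 + 208.94×8 = 765.42 + 15197.31 + 190522.36 + 1671.52 = 208156.61
P = 174327.33 / 208156.61 × 100 = 83.7482
Fisher = √(L × P) = √(83.7792 × 83.7482) = 83.7637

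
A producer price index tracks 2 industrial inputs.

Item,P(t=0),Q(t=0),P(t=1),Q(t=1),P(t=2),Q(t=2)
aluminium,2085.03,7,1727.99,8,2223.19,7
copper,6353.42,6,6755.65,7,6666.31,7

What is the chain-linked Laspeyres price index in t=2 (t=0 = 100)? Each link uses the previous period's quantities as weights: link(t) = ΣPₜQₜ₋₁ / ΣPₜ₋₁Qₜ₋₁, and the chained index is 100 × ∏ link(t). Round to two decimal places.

Link t=0→t=1:
ΣP(t=1)Q(t=0) = 1727.99×7 + 6755.65×6 = 12095.93 + 40533.9 = 52629.83
ΣP(t=0)Q(t=0) = 2085.03×7 + 6353.42×6 = 14595.21 + 38120.52 = 52715.73
link = 52629.83/52715.73 = 0.998371
Link t=1→t=2:
ΣP(t=2)Q(t=1) = 2223.19×8 + 6666.31×7 = 17785.52 + 46664.17 = 64449.69
ΣP(t=1)Q(t=1) = 1727.99×8 + 6755.65×7 = 13823.92 + 47289.55 = 61113.47
link = 64449.69/61113.47 = 1.054591
Chained index = 100 × 0.998371 × 1.054591 = 105.2872

105.29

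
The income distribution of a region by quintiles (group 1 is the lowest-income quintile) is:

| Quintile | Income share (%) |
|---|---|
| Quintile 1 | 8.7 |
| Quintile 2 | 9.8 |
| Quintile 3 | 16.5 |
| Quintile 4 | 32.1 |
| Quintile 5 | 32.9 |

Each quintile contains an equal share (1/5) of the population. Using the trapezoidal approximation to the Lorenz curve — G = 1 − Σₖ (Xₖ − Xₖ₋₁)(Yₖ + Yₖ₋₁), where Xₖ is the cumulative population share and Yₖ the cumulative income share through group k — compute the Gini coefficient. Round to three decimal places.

0.283

Cumulative income shares Yₖ: 0.0870, 0.1850, 0.3500, 0.6710, 1.0000
Σ (Xₖ−Xₖ₋₁)(Yₖ+Yₖ₋₁) = (1/5)(0.0870+0.0000) + (1/5)(0.1850+0.0870) + (1/5)(0.3500+0.1850) + (1/5)(0.6710+0.3500) + (1/5)(1.0000+0.6710)
  = 0.0174 + 0.0544 + 0.1070 + 0.2042 + 0.3342 = 0.7172
G = 1 − 0.7172 = 0.2828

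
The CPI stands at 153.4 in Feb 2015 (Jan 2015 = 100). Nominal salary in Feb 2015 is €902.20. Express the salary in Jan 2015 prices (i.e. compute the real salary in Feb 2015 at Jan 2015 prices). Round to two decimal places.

Real = Nominal ÷ (Index/100) = 902.20 ÷ (153.4/100)
     = 902.20 ÷ 1.534 = 588.1356

588.14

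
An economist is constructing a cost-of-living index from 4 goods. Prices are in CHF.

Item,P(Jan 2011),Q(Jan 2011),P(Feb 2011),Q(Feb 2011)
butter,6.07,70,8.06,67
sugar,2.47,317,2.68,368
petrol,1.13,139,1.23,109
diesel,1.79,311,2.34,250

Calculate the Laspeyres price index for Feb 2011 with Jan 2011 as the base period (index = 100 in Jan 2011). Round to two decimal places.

Laspeyres price index uses base-period quantities as weights.
ΣP(Feb 2011)·Q(Jan 2011) = 8.06×70 + 2.68×317 + 1.23×139 + 2.34×311 = 564.2 + 849.56 + 170.97 + 727.74 = 2312.47
ΣP(Jan 2011)·Q(Jan 2011) = 6.07×70 + 2.47×317 + 1.13×139 + 1.79×311 = 424.9 + 782.99 + 157.07 + 556.69 = 1921.65
Index = 2312.47 / 1921.65 × 100 = 120.3377

120.34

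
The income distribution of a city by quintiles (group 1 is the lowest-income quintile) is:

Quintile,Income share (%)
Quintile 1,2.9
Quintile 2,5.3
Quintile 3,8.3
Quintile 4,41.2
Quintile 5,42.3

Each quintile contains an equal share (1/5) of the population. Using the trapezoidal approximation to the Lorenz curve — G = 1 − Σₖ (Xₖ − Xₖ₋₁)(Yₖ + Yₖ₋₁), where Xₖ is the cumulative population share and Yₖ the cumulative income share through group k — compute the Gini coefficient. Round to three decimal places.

0.459

Cumulative income shares Yₖ: 0.0290, 0.0820, 0.1650, 0.5770, 1.0000
Σ (Xₖ−Xₖ₋₁)(Yₖ+Yₖ₋₁) = (1/5)(0.0290+0.0000) + (1/5)(0.0820+0.0290) + (1/5)(0.1650+0.0820) + (1/5)(0.5770+0.1650) + (1/5)(1.0000+0.5770)
  = 0.0058 + 0.0222 + 0.0494 + 0.1484 + 0.3154 = 0.5412
G = 1 − 0.5412 = 0.4588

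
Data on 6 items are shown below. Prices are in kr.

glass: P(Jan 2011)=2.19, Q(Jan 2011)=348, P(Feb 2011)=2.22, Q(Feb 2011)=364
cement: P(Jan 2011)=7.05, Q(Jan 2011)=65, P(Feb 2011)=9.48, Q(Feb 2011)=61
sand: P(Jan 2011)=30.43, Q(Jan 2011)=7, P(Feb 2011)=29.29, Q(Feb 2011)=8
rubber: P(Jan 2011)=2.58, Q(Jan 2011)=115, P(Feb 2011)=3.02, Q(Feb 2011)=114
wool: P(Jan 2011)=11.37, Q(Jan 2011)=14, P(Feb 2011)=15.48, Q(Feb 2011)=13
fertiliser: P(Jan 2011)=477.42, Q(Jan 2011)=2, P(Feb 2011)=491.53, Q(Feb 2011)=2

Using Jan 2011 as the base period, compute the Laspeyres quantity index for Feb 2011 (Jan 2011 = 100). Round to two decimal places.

Laspeyres quantity index uses base-period prices as weights.
ΣP(Jan 2011)·Q(Feb 2011) = 2.19×364 + 7.05×61 + 30.43×8 + 2.58×114 + 11.37×13 + 477.42×2 = 797.16 + 430.05 + 243.44 + 294.12 + 147.81 + 954.84 = 2867.42
ΣP(Jan 2011)·Q(Jan 2011) = 2.19×348 + 7.05×65 + 30.43×7 + 2.58×115 + 11.37×14 + 477.42×2 = 762.12 + 458.25 + 213.01 + 296.7 + 159.18 + 954.84 = 2844.1
Index = 2867.42 / 2844.1 × 100 = 100.8199

100.82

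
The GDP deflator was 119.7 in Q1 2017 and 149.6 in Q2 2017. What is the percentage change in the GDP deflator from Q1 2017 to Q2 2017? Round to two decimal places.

24.98%

Change = (149.6 − 119.7) / 119.7 × 100
       = 29.9 / 119.7 × 100 = 24.9791%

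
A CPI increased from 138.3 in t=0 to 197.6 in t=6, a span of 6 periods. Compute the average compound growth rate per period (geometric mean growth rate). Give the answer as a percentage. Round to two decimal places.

6.13%

Growth factor = (197.6/138.3)^(1/6) = (1.428778)^(1/6) = 1.061274
Growth rate = 1.061274 − 1 = 0.061274 = 6.1274%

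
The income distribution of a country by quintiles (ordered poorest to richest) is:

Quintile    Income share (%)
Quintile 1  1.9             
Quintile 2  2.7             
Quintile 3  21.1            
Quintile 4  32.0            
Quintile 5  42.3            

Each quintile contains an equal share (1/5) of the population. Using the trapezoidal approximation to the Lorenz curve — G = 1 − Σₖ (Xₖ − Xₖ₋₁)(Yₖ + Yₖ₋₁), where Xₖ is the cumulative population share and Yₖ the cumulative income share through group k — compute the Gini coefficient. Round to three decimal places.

0.440

Cumulative income shares Yₖ: 0.0190, 0.0460, 0.2570, 0.5770, 1.0000
Σ (Xₖ−Xₖ₋₁)(Yₖ+Yₖ₋₁) = (1/5)(0.0190+0.0000) + (1/5)(0.0460+0.0190) + (1/5)(0.2570+0.0460) + (1/5)(0.5770+0.2570) + (1/5)(1.0000+0.5770)
  = 0.0038 + 0.0130 + 0.0606 + 0.1668 + 0.3154 = 0.5596
G = 1 − 0.5596 = 0.4404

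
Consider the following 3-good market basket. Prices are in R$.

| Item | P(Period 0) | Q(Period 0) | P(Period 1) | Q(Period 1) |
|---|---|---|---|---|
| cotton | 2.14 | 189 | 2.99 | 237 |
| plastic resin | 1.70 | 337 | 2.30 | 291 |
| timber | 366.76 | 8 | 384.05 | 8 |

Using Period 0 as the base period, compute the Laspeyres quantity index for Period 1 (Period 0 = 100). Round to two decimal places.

100.63

Laspeyres quantity index uses base-period prices as weights.
ΣP(Period 0)·Q(Period 1) = 2.14×237 + 1.70×291 + 366.76×8 = 507.18 + 494.7 + 2934.08 = 3935.96
ΣP(Period 0)·Q(Period 0) = 2.14×189 + 1.70×337 + 366.76×8 = 404.46 + 572.9 + 2934.08 = 3911.44
Index = 3935.96 / 3911.44 × 100 = 100.6269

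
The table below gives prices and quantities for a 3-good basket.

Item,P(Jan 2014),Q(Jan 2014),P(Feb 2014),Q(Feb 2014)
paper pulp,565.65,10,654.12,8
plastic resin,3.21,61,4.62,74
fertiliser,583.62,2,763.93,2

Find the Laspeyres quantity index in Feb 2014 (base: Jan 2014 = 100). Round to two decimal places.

Laspeyres quantity index uses base-period prices as weights.
ΣP(Jan 2014)·Q(Feb 2014) = 565.65×8 + 3.21×74 + 583.62×2 = 4525.2 + 237.54 + 1167.24 = 5929.98
ΣP(Jan 2014)·Q(Jan 2014) = 565.65×10 + 3.21×61 + 583.62×2 = 5656.5 + 195.81 + 1167.24 = 7019.55
Index = 5929.98 / 7019.55 × 100 = 84.4781

84.48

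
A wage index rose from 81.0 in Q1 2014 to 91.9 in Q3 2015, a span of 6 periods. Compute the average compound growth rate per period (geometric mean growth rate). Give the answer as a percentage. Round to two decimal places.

Growth factor = (91.9/81.0)^(1/6) = (1.134568)^(1/6) = 1.021265
Growth rate = 1.021265 − 1 = 0.021265 = 2.1265%

2.13%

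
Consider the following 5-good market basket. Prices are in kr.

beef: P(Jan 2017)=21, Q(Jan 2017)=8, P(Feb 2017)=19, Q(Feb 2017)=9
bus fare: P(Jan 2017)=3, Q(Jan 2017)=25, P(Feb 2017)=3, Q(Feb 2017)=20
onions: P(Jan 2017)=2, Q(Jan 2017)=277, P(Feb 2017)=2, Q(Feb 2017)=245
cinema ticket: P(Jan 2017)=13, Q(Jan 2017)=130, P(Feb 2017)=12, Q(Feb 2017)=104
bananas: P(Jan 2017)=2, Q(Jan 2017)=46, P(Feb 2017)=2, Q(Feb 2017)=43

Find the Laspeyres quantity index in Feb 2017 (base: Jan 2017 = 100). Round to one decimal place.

Laspeyres quantity index uses base-period prices as weights.
ΣP(Jan 2017)·Q(Feb 2017) = 21×9 + 3×20 + 2×245 + 13×104 + 2×43 = 189 + 60 + 490 + 1352 + 86 = 2177
ΣP(Jan 2017)·Q(Jan 2017) = 21×8 + 3×25 + 2×277 + 13×130 + 2×46 = 168 + 75 + 554 + 1690 + 92 = 2579
Index = 2177 / 2579 × 100 = 84.4126

84.4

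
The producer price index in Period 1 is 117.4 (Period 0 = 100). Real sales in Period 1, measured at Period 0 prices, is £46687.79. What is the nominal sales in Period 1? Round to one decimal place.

54811.5

Nominal = Real × (Index/100) = 46687.79 × (117.4/100)
        = 46687.79 × 1.174 = 54811.4655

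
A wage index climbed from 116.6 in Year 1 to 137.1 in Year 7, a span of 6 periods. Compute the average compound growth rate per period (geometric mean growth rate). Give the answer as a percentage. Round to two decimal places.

2.74%

Growth factor = (137.1/116.6)^(1/6) = (1.175815)^(1/6) = 1.027361
Growth rate = 1.027361 − 1 = 0.027361 = 2.7361%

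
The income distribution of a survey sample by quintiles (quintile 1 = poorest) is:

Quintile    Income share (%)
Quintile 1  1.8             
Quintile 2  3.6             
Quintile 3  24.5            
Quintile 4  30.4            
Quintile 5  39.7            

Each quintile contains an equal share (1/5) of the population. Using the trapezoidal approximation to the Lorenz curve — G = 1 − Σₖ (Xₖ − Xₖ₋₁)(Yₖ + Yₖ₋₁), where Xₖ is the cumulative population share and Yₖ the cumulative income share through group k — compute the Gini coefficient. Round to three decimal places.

0.410

Cumulative income shares Yₖ: 0.0180, 0.0540, 0.2990, 0.6030, 1.0000
Σ (Xₖ−Xₖ₋₁)(Yₖ+Yₖ₋₁) = (1/5)(0.0180+0.0000) + (1/5)(0.0540+0.0180) + (1/5)(0.2990+0.0540) + (1/5)(0.6030+0.2990) + (1/5)(1.0000+0.6030)
  = 0.0036 + 0.0144 + 0.0706 + 0.1804 + 0.3206 = 0.5896
G = 1 − 0.5896 = 0.4104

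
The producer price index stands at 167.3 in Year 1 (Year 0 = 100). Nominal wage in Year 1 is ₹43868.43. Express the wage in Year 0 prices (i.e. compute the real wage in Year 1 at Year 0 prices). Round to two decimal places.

26221.42

Real = Nominal ÷ (Index/100) = 43868.43 ÷ (167.3/100)
     = 43868.43 ÷ 1.673 = 26221.4166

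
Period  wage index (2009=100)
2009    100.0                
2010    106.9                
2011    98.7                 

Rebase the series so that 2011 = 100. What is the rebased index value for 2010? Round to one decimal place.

108.3

Rebased(2010) = 106.9 / 98.7 × 100 = 108.3080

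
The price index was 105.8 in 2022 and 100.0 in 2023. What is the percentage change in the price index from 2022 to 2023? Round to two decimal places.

Change = (100.0 − 105.8) / 105.8 × 100
       = -5.8 / 105.8 × 100 = -5.4820%

-5.48%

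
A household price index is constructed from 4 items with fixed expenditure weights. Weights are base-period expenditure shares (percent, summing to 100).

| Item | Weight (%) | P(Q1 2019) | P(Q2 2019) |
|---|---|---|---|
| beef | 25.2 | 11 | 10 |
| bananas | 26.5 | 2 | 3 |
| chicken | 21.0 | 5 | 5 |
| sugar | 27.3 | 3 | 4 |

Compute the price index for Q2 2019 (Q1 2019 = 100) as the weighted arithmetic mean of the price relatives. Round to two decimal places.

beef: 25.2 × (10/11) = 25.2 × 0.909091 = 22.9091
bananas: 26.5 × (3/2) = 26.5 × 1.500000 = 39.7500
chicken: 21.0 × (5/5) = 21.0 × 1.000000 = 21.0000
sugar: 27.3 × (4/3) = 27.3 × 1.333333 = 36.4000
Index = Σ wᵢ·(p₁ᵢ/p₀ᵢ) = 22.9091 + 39.7500 + 21.0000 + 36.4000 = 120.0591

120.06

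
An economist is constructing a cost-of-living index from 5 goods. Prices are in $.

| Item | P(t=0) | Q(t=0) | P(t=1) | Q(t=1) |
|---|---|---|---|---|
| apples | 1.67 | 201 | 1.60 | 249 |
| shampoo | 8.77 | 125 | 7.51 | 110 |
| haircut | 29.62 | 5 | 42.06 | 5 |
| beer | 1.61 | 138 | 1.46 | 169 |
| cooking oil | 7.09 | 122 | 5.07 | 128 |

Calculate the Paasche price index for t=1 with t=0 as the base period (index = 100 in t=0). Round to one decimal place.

Paasche price index uses current-period quantities as weights.
ΣP(t=1)·Q(t=1) = 1.60×249 + 7.51×110 + 42.06×5 + 1.46×169 + 5.07×128 = 398.4 + 826.1 + 210.3 + 246.74 + 648.96 = 2330.5
ΣP(t=0)·Q(t=1) = 1.67×249 + 8.77×110 + 29.62×5 + 1.61×169 + 7.09×128 = 415.83 + 964.7 + 148.1 + 272.09 + 907.52 = 2708.24
Index = 2330.5 / 2708.24 × 100 = 86.0522

86.1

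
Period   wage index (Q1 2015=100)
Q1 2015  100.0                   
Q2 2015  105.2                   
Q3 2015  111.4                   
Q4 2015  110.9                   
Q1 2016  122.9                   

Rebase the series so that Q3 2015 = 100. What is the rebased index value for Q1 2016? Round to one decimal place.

Rebased(Q1 2016) = 122.9 / 111.4 × 100 = 110.3232

110.3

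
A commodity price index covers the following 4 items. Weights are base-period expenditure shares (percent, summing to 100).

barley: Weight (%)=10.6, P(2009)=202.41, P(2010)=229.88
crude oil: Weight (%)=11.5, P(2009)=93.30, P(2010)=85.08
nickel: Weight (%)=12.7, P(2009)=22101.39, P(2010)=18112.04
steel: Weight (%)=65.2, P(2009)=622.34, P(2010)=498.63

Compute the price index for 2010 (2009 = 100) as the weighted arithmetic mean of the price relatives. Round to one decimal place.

85.2

barley: 10.6 × (229.88/202.41) = 10.6 × 1.135715 = 12.0386
crude oil: 11.5 × (85.08/93.30) = 11.5 × 0.911897 = 10.4868
nickel: 12.7 × (18112.04/22101.39) = 12.7 × 0.819498 = 10.4076
steel: 65.2 × (498.63/622.34) = 65.2 × 0.801218 = 52.2394
Index = Σ wᵢ·(p₁ᵢ/p₀ᵢ) = 12.0386 + 10.4868 + 10.4076 + 52.2394 = 85.1724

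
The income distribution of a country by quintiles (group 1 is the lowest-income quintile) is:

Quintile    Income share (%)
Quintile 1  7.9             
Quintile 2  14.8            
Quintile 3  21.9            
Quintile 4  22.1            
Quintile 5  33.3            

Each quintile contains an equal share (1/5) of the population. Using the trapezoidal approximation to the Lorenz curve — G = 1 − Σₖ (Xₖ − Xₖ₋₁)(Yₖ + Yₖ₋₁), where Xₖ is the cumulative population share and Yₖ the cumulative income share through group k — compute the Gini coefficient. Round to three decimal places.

Cumulative income shares Yₖ: 0.0790, 0.2270, 0.4460, 0.6670, 1.0000
Σ (Xₖ−Xₖ₋₁)(Yₖ+Yₖ₋₁) = (1/5)(0.0790+0.0000) + (1/5)(0.2270+0.0790) + (1/5)(0.4460+0.2270) + (1/5)(0.6670+0.4460) + (1/5)(1.0000+0.6670)
  = 0.0158 + 0.0612 + 0.1346 + 0.2226 + 0.3334 = 0.7676
G = 1 − 0.7676 = 0.2324

0.232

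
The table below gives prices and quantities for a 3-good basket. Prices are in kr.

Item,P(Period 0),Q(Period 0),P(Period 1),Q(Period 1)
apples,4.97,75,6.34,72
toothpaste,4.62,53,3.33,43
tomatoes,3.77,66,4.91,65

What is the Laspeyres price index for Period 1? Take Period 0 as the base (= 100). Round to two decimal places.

112.65

Laspeyres price index uses base-period quantities as weights.
ΣP(Period 1)·Q(Period 0) = 6.34×75 + 3.33×53 + 4.91×66 = 475.5 + 176.49 + 324.06 = 976.05
ΣP(Period 0)·Q(Period 0) = 4.97×75 + 4.62×53 + 3.77×66 = 372.75 + 244.86 + 248.82 = 866.43
Index = 976.05 / 866.43 × 100 = 112.6519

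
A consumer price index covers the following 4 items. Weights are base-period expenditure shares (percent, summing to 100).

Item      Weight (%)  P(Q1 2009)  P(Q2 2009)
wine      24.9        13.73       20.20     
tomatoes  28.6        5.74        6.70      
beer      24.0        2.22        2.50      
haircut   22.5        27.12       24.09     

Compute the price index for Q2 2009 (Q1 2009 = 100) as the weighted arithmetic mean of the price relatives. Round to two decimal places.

117.03

wine: 24.9 × (20.20/13.73) = 24.9 × 1.471231 = 36.6336
tomatoes: 28.6 × (6.70/5.74) = 28.6 × 1.167247 = 33.3833
beer: 24.0 × (2.50/2.22) = 24.0 × 1.126126 = 27.0270
haircut: 22.5 × (24.09/27.12) = 22.5 × 0.888274 = 19.9862
Index = Σ wᵢ·(p₁ᵢ/p₀ᵢ) = 36.6336 + 33.3833 + 27.0270 + 19.9862 = 117.0301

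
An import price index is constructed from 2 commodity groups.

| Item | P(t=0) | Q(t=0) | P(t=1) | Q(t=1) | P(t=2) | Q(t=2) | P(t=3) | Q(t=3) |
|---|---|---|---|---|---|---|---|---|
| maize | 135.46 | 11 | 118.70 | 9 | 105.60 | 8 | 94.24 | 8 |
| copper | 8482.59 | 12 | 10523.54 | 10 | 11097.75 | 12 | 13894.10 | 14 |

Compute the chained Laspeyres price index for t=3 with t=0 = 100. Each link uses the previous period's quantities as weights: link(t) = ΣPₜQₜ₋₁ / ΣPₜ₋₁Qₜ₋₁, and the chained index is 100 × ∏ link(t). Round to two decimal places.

162.55

Link t=0→t=1:
ΣP(t=1)Q(t=0) = 118.70×11 + 10523.54×12 = 1305.7 + 126282.48 = 127588.18
ΣP(t=0)Q(t=0) = 135.46×11 + 8482.59×12 = 1490.06 + 101791.08 = 103281.14
link = 127588.18/103281.14 = 1.235348
Link t=1→t=2:
ΣP(t=2)Q(t=1) = 105.60×9 + 11097.75×10 = 950.4 + 110977.5 = 111927.9
ΣP(t=1)Q(t=1) = 118.70×9 + 10523.54×10 = 1068.3 + 105235.4 = 106303.7
link = 111927.9/106303.7 = 1.052907
Link t=2→t=3:
ΣP(t=3)Q(t=2) = 94.24×8 + 13894.10×12 = 753.92 + 166729.2 = 167483.12
ΣP(t=2)Q(t=2) = 105.60×8 + 11097.75×12 = 844.8 + 133173 = 134017.8
link = 167483.12/134017.8 = 1.249708
Chained index = 100 × 1.235348 × 1.052907 × 1.249708 = 162.5504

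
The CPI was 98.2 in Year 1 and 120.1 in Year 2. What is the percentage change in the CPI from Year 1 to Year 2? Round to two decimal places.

Change = (120.1 − 98.2) / 98.2 × 100
       = 21.9 / 98.2 × 100 = 22.3014%

22.30%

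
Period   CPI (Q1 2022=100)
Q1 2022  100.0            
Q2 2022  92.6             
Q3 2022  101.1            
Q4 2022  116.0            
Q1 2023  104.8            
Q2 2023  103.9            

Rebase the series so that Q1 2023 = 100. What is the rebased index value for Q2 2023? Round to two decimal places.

Rebased(Q2 2023) = 103.9 / 104.8 × 100 = 99.1412

99.14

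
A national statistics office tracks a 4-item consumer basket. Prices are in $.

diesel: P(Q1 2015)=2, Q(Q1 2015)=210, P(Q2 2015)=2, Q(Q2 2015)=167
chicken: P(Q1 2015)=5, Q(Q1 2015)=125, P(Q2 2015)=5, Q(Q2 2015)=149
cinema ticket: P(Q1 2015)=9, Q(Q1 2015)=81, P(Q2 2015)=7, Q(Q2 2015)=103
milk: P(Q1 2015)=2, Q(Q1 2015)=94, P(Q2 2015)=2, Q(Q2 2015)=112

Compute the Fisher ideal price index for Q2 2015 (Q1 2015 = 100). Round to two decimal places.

Laspeyres component (base-period weights):
ΣP(Q2 2015)Q(Q1 2015) = 2×210 + 5×125 + 7×81 + 2×94 = 420 + 625 + 567 + 188 = 1800
ΣP(Q1 2015)Q(Q1 2015) = 2×210 + 5×125 + 9×81 + 2×94 = 420 + 625 + 729 + 188 = 1962
L = 1800 / 1962 × 100 = 91.7431
Paasche component (current-period weights):
ΣP(Q2 2015)Q(Q2 2015) = 2×167 + 5×149 + 7×103 + 2×112 = 334 + 745 + 721 + 224 = 2024
ΣP(Q1 2015)Q(Q2 2015) = 2×167 + 5×149 + 9×103 + 2×112 = 334 + 745 + 927 + 224 = 2230
P = 2024 / 2230 × 100 = 90.7623
Fisher = √(L × P) = √(91.7431 × 90.7623) = 91.2514

91.25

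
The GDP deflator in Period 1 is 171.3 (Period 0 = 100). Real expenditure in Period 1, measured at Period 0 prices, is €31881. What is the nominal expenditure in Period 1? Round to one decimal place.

54612.2

Nominal = Real × (Index/100) = 31881 × (171.3/100)
        = 31881 × 1.713 = 54612.1530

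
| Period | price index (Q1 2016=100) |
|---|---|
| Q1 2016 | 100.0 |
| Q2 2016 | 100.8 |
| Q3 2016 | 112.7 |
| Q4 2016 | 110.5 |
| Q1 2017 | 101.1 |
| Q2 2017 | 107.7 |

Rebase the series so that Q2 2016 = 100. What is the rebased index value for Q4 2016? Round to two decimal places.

Rebased(Q4 2016) = 110.5 / 100.8 × 100 = 109.6230

109.62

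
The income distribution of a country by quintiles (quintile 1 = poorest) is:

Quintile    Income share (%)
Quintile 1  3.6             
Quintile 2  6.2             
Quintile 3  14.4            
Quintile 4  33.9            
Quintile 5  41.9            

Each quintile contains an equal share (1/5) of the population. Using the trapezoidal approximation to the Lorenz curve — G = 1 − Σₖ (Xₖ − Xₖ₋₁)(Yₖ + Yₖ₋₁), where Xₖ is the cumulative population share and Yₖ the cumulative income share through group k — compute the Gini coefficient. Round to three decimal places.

0.417

Cumulative income shares Yₖ: 0.0360, 0.0980, 0.2420, 0.5810, 1.0000
Σ (Xₖ−Xₖ₋₁)(Yₖ+Yₖ₋₁) = (1/5)(0.0360+0.0000) + (1/5)(0.0980+0.0360) + (1/5)(0.2420+0.0980) + (1/5)(0.5810+0.2420) + (1/5)(1.0000+0.5810)
  = 0.0072 + 0.0268 + 0.0680 + 0.1646 + 0.3162 = 0.5828
G = 1 − 0.5828 = 0.4172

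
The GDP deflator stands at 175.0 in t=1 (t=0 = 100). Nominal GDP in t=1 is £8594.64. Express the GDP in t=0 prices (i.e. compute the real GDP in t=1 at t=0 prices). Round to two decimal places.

4911.22

Real = Nominal ÷ (Index/100) = 8594.64 ÷ (175.0/100)
     = 8594.64 ÷ 1.750 = 4911.2229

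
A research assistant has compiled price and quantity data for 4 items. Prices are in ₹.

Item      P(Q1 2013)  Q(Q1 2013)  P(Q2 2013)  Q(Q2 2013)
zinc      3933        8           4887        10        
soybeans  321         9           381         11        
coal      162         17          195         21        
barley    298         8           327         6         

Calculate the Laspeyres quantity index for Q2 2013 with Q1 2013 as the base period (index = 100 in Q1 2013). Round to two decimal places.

Laspeyres quantity index uses base-period prices as weights.
ΣP(Q1 2013)·Q(Q2 2013) = 3933×10 + 321×11 + 162×21 + 298×6 = 39330 + 3531 + 3402 + 1788 = 48051
ΣP(Q1 2013)·Q(Q1 2013) = 3933×8 + 321×9 + 162×17 + 298×8 = 31464 + 2889 + 2754 + 2384 = 39491
Index = 48051 / 39491 × 100 = 121.6758

121.68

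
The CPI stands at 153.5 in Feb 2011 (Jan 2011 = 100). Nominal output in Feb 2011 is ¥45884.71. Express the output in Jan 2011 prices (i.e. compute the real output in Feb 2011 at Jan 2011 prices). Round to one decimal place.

Real = Nominal ÷ (Index/100) = 45884.71 ÷ (153.5/100)
     = 45884.71 ÷ 1.535 = 29892.3192

29892.3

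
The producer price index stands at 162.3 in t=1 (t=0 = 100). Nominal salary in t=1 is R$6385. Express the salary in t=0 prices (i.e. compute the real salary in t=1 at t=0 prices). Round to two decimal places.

Real = Nominal ÷ (Index/100) = 6385 ÷ (162.3/100)
     = 6385 ÷ 1.623 = 3934.0727

3934.07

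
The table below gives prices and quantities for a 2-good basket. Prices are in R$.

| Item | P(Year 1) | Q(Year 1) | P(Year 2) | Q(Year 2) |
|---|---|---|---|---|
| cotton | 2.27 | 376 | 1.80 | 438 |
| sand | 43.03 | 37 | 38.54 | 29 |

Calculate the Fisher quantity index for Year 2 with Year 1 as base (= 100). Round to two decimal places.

91.16

Laspeyres component (base-period weights):
ΣP(Year 1)Q(Year 2) = 2.27×438 + 43.03×29 = 994.26 + 1247.87 = 2242.13
ΣP(Year 1)Q(Year 1) = 2.27×376 + 43.03×37 = 853.52 + 1592.11 = 2445.63
L = 2242.13 / 2445.63 × 100 = 91.6790
Paasche component (current-period weights):
ΣP(Year 2)Q(Year 2) = 1.80×438 + 38.54×29 = 788.4 + 1117.66 = 1906.06
ΣP(Year 2)Q(Year 1) = 1.80×376 + 38.54×37 = 676.8 + 1425.98 = 2102.78
P = 1906.06 / 2102.78 × 100 = 90.6448
Fisher = √(L × P) = √(91.6790 × 90.6448) = 91.1604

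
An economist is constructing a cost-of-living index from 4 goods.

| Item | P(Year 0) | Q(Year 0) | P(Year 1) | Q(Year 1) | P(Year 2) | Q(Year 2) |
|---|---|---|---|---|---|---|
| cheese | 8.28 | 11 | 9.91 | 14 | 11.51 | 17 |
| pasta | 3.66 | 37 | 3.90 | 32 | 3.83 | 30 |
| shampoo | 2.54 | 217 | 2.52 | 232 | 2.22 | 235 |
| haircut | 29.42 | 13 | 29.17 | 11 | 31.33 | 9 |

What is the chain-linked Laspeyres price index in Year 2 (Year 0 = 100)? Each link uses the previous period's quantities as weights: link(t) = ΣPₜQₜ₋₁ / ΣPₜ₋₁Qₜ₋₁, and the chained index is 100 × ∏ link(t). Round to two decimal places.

Link Year 0→Year 1:
ΣP(Year 1)Q(Year 0) = 9.91×11 + 3.90×37 + 2.52×217 + 29.17×13 = 109.01 + 144.3 + 546.84 + 379.21 = 1179.36
ΣP(Year 0)Q(Year 0) = 8.28×11 + 3.66×37 + 2.54×217 + 29.42×13 = 91.08 + 135.42 + 551.18 + 382.46 = 1160.14
link = 1179.36/1160.14 = 1.016567
Link Year 1→Year 2:
ΣP(Year 2)Q(Year 1) = 11.51×14 + 3.83×32 + 2.22×232 + 31.33×11 = 161.14 + 122.56 + 515.04 + 344.63 = 1143.37
ΣP(Year 1)Q(Year 1) = 9.91×14 + 3.90×32 + 2.52×232 + 29.17×11 = 138.74 + 124.8 + 584.64 + 320.87 = 1169.05
link = 1143.37/1169.05 = 0.978033
Chained index = 100 × 1.016567 × 0.978033 = 99.4236

99.42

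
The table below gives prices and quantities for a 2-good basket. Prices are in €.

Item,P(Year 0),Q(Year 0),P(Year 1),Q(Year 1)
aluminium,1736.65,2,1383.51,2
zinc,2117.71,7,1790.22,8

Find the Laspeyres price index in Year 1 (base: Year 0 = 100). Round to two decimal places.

Laspeyres price index uses base-period quantities as weights.
ΣP(Year 1)·Q(Year 0) = 1383.51×2 + 1790.22×7 = 2767.02 + 12531.54 = 15298.56
ΣP(Year 0)·Q(Year 0) = 1736.65×2 + 2117.71×7 = 3473.3 + 14823.97 = 18297.27
Index = 15298.56 / 18297.27 × 100 = 83.6112

83.61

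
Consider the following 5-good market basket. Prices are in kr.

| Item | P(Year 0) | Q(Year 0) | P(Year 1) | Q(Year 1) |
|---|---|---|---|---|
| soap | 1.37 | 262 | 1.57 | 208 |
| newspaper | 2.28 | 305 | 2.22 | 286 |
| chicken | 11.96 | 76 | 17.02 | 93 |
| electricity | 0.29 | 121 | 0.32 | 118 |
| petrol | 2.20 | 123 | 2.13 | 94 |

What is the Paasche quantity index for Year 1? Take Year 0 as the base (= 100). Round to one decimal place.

103.7

Paasche quantity index uses current-period prices as weights.
ΣP(Year 1)·Q(Year 1) = 1.57×208 + 2.22×286 + 17.02×93 + 0.32×118 + 2.13×94 = 326.56 + 634.92 + 1582.86 + 37.76 + 200.22 = 2782.32
ΣP(Year 1)·Q(Year 0) = 1.57×262 + 2.22×305 + 17.02×76 + 0.32×121 + 2.13×123 = 411.34 + 677.1 + 1293.52 + 38.72 + 261.99 = 2682.67
Index = 2782.32 / 2682.67 × 100 = 103.7146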